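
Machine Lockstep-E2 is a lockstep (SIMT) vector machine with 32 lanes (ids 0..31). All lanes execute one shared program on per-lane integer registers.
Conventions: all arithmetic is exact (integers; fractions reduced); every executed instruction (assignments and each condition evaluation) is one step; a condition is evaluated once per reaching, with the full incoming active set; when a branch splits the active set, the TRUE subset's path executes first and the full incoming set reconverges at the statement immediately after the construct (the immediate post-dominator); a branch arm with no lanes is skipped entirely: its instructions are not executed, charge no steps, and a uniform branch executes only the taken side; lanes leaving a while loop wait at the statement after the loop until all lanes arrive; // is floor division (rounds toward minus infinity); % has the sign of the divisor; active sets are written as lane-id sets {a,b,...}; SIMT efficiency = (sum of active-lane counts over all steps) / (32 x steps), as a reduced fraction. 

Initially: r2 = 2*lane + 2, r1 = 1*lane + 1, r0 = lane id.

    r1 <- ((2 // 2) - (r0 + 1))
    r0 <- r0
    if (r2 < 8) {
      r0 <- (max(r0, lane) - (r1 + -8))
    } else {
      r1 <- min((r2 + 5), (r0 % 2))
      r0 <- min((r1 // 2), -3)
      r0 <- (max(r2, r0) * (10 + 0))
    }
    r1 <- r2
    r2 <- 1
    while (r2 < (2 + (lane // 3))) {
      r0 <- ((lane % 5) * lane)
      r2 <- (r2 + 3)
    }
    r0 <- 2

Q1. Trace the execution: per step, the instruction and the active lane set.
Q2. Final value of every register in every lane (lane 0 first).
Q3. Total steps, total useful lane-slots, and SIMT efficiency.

step 0: r1 <- ((2 // 2) - (r0 + 1))  {0,1,2,3,4,5,6,7,8,9,10,11,12,13,14,15,16,17,18,19,20,21,22,23,24,25,26,27,28,29,30,31}
step 1: r0 <- r0                     {0,1,2,3,4,5,6,7,8,9,10,11,12,13,14,15,16,17,18,19,20,21,22,23,24,25,26,27,28,29,30,31}
step 2: eval (r2 < 8)                {0,1,2,3,4,5,6,7,8,9,10,11,12,13,14,15,16,17,18,19,20,21,22,23,24,25,26,27,28,29,30,31}
step 3: r0 <- (max(r0, lane) - (r1 + -8)) {0,1,2}
step 4: r1 <- min((r2 + 5), (r0 % 2)) {3,4,5,6,7,8,9,10,11,12,13,14,15,16,17,18,19,20,21,22,23,24,25,26,27,28,29,30,31}
step 5: r0 <- min((r1 // 2), -3)     {3,4,5,6,7,8,9,10,11,12,13,14,15,16,17,18,19,20,21,22,23,24,25,26,27,28,29,30,31}
step 6: r0 <- (max(r2, r0) * (10 + 0)) {3,4,5,6,7,8,9,10,11,12,13,14,15,16,17,18,19,20,21,22,23,24,25,26,27,28,29,30,31}
step 7: r1 <- r2                     {0,1,2,3,4,5,6,7,8,9,10,11,12,13,14,15,16,17,18,19,20,21,22,23,24,25,26,27,28,29,30,31}
step 8: r2 <- 1                      {0,1,2,3,4,5,6,7,8,9,10,11,12,13,14,15,16,17,18,19,20,21,22,23,24,25,26,27,28,29,30,31}
step 9: eval (r2 < (2 + (lane // 3))) {0,1,2,3,4,5,6,7,8,9,10,11,12,13,14,15,16,17,18,19,20,21,22,23,24,25,26,27,28,29,30,31}
step 10: r0 <- ((lane % 5) * lane)    {0,1,2,3,4,5,6,7,8,9,10,11,12,13,14,15,16,17,18,19,20,21,22,23,24,25,26,27,28,29,30,31}
step 11: r2 <- (r2 + 3)               {0,1,2,3,4,5,6,7,8,9,10,11,12,13,14,15,16,17,18,19,20,21,22,23,24,25,26,27,28,29,30,31}
step 12: eval (r2 < (2 + (lane // 3))) {0,1,2,3,4,5,6,7,8,9,10,11,12,13,14,15,16,17,18,19,20,21,22,23,24,25,26,27,28,29,30,31}
step 13: r0 <- ((lane % 5) * lane)    {9,10,11,12,13,14,15,16,17,18,19,20,21,22,23,24,25,26,27,28,29,30,31}
step 14: r2 <- (r2 + 3)               {9,10,11,12,13,14,15,16,17,18,19,20,21,22,23,24,25,26,27,28,29,30,31}
step 15: eval (r2 < (2 + (lane // 3))) {9,10,11,12,13,14,15,16,17,18,19,20,21,22,23,24,25,26,27,28,29,30,31}
step 16: r0 <- ((lane % 5) * lane)    {18,19,20,21,22,23,24,25,26,27,28,29,30,31}
step 17: r2 <- (r2 + 3)               {18,19,20,21,22,23,24,25,26,27,28,29,30,31}
step 18: eval (r2 < (2 + (lane // 3))) {18,19,20,21,22,23,24,25,26,27,28,29,30,31}
step 19: r0 <- ((lane % 5) * lane)    {27,28,29,30,31}
step 20: r2 <- (r2 + 3)               {27,28,29,30,31}
step 21: eval (r2 < (2 + (lane // 3))) {27,28,29,30,31}
step 22: r0 <- 2                      {0,1,2,3,4,5,6,7,8,9,10,11,12,13,14,15,16,17,18,19,20,21,22,23,24,25,26,27,28,29,30,31}

Answer: 23 steps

r2: 4,4,4,4,4,4,4,4,4,7,7,7,7,7,7,7,7,7,10,10,10,10,10,10,10,10,10,13,13,13,13,13
r1: 2,4,6,8,10,12,14,16,18,20,22,24,26,28,30,32,34,36,38,40,42,44,46,48,50,52,54,56,58,60,62,64
r0: 2,2,2,2,2,2,2,2,2,2,2,2,2,2,2,2,2,2,2,2,2,2,2,2,2,2,2,2,2,2,2,2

steps = 23; useful = 536; efficiency = 536/736 = 67/92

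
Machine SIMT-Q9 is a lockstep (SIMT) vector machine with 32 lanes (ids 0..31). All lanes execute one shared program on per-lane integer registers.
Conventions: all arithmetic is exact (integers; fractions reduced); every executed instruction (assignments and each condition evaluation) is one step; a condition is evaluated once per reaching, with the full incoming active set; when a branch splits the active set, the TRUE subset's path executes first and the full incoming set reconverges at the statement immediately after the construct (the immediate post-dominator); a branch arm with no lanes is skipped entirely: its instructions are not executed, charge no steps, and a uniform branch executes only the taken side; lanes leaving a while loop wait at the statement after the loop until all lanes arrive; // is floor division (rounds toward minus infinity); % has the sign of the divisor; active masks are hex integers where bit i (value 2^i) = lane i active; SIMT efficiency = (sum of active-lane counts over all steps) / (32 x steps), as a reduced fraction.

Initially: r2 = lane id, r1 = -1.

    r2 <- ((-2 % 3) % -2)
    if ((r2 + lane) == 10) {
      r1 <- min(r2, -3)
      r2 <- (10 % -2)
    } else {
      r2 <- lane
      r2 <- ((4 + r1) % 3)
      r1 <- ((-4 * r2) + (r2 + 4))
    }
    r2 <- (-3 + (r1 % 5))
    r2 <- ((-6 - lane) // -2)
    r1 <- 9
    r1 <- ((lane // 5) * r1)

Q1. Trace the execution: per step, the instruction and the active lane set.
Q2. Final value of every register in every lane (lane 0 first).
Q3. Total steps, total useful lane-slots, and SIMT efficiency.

step 0: r2 <- ((-2 % 3) % -2)        0xffffffff
step 1: eval ((r2 + lane) == 10)     0xffffffff
step 2: r1 <- min(r2, -3)            0x00000800
step 3: r2 <- (10 % -2)              0x00000800
step 4: r2 <- lane                   0xfffff7ff
step 5: r2 <- ((4 + r1) % 3)         0xfffff7ff
step 6: r1 <- ((-4 * r2) + (r2 + 4)) 0xfffff7ff
step 7: r2 <- (-3 + (r1 % 5))        0xffffffff
step 8: r2 <- ((-6 - lane) // -2)    0xffffffff
step 9: r1 <- 9                      0xffffffff
step 10: r1 <- ((lane // 5) * r1)     0xffffffff

Answer: 11 steps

r2: 3,3,4,4,5,5,6,6,7,7,8,8,9,9,10,10,11,11,12,12,13,13,14,14,15,15,16,16,17,17,18,18
r1: 0,0,0,0,0,9,9,9,9,9,18,18,18,18,18,27,27,27,27,27,36,36,36,36,36,45,45,45,45,45,54,54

steps = 11; useful = 287; efficiency = 287/352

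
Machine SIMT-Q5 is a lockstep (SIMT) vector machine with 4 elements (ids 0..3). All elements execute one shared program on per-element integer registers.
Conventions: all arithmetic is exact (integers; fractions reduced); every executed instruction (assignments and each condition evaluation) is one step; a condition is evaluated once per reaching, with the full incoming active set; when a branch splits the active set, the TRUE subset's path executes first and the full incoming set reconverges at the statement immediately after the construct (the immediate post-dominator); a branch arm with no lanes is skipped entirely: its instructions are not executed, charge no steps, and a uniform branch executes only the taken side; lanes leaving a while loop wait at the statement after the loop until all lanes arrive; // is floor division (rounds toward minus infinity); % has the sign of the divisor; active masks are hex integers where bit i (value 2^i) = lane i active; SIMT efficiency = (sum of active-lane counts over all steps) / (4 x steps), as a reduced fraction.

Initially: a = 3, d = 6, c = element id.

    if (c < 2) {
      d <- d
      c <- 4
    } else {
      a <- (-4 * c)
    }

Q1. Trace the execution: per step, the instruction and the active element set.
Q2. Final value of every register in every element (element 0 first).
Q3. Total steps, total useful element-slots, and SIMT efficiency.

step 0: eval (c < 2)                 0xf
step 1: d <- d                       0x3
step 2: c <- 4                       0x3
step 3: a <- (-4 * c)                0xc

Answer: 4 steps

a: 3,3,-8,-12
d: 6,6,6,6
c: 4,4,2,3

steps = 4; useful = 10; efficiency = 10/16 = 5/8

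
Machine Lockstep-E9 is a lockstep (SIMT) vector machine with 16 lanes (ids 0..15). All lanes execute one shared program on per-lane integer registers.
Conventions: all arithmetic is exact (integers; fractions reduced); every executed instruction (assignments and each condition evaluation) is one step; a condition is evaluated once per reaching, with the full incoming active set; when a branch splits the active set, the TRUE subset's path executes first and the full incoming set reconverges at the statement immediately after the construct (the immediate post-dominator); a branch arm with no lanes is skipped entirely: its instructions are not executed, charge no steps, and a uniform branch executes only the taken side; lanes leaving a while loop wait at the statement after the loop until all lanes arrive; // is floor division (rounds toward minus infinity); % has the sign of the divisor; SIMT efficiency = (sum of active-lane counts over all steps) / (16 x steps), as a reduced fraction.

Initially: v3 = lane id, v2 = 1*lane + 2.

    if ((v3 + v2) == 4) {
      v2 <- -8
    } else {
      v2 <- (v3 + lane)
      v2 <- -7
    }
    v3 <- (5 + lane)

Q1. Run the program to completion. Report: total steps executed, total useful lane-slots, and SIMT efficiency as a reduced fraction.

Answer: 5 steps, 63 useful, 63/80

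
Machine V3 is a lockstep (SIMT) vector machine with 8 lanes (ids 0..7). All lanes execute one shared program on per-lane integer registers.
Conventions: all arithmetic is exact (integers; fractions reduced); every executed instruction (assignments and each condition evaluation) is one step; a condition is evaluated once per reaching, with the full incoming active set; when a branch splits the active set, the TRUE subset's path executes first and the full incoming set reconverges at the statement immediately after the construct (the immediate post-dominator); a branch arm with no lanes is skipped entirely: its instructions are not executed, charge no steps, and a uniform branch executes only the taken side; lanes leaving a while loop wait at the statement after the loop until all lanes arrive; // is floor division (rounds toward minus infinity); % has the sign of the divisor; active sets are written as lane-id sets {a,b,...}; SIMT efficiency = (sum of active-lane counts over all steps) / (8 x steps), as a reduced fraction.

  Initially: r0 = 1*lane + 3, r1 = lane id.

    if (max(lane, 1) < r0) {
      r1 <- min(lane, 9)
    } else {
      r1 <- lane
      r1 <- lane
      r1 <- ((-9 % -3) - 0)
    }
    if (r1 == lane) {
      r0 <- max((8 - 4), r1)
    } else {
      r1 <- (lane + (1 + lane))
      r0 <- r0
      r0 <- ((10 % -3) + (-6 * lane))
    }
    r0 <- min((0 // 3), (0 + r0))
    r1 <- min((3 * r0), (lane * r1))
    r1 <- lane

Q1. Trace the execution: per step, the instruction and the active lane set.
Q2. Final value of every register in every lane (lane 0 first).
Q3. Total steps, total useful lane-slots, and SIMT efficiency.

step 0: eval (max(lane, 1) < r0)     {0,1,2,3,4,5,6,7}
step 1: r1 <- min(lane, 9)           {0,1,2,3,4,5,6,7}
step 2: eval (r1 == lane)            {0,1,2,3,4,5,6,7}
step 3: r0 <- max((8 - 4), r1)       {0,1,2,3,4,5,6,7}
step 4: r0 <- min((0 // 3), (0 + r0)) {0,1,2,3,4,5,6,7}
step 5: r1 <- min((3 * r0), (lane * r1)) {0,1,2,3,4,5,6,7}
step 6: r1 <- lane                   {0,1,2,3,4,5,6,7}

Answer: 7 steps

r0: 0,0,0,0,0,0,0,0
r1: 0,1,2,3,4,5,6,7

steps = 7; useful = 56; efficiency = 56/56 = 1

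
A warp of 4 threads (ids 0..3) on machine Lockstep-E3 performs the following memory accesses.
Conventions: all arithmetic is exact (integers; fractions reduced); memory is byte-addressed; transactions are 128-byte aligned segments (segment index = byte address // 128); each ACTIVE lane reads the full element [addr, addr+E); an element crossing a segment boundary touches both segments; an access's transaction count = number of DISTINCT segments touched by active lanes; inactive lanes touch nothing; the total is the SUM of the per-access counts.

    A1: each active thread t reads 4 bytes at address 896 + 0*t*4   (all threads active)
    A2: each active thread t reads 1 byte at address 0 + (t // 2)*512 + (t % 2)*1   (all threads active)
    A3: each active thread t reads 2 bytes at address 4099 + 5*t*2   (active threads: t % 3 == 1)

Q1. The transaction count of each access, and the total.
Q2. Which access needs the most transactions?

A1: 1 transaction
A2: 2 transactions
A3: 1 transaction

Answer: 1,2,1; total 4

Answer: A2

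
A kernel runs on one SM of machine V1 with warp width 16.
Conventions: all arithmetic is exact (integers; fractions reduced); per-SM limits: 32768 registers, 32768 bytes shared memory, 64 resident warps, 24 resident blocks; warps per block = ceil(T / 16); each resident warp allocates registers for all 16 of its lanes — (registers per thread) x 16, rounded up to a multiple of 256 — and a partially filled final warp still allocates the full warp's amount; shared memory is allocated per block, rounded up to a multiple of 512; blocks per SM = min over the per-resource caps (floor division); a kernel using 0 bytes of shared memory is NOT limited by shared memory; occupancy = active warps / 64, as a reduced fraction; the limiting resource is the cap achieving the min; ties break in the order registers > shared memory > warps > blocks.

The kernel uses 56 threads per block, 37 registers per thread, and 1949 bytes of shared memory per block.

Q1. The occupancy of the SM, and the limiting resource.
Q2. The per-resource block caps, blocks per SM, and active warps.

Answer: occupancy 5/8, limited by registers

registers: 10 blocks
shared memory: 16 blocks
warps: 16 blocks
blocks: 24 blocks

Answer: 10 blocks, 40 active warps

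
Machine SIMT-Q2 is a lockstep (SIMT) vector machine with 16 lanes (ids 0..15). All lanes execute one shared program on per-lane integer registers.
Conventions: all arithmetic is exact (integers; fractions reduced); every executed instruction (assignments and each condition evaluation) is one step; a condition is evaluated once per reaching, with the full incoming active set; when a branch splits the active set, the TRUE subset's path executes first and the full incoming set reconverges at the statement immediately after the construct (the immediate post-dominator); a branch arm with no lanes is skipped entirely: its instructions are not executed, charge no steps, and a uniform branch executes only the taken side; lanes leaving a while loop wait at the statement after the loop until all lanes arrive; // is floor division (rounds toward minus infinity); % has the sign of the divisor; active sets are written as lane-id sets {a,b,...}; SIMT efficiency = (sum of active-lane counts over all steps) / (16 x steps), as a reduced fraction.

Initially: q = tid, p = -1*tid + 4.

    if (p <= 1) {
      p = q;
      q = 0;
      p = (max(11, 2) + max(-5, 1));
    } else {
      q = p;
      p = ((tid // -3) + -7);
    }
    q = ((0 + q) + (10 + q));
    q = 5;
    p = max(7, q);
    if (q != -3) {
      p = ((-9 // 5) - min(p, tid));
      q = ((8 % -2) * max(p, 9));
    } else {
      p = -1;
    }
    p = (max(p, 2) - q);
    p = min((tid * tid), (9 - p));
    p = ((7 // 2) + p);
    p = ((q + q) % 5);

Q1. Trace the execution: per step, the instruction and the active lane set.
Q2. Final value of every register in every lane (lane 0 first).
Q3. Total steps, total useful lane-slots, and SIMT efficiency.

step 0: eval (p <= 1)                {0,1,2,3,4,5,6,7,8,9,10,11,12,13,14,15}
step 1: p <- q                       {3,4,5,6,7,8,9,10,11,12,13,14,15}
step 2: q <- 0                       {3,4,5,6,7,8,9,10,11,12,13,14,15}
step 3: p <- (max(11, 2) + max(-5, 1)) {3,4,5,6,7,8,9,10,11,12,13,14,15}
step 4: q <- p                       {0,1,2}
step 5: p <- ((tid // -3) + -7)      {0,1,2}
step 6: q <- ((0 + q) + (10 + q))    {0,1,2,3,4,5,6,7,8,9,10,11,12,13,14,15}
step 7: q <- 5                       {0,1,2,3,4,5,6,7,8,9,10,11,12,13,14,15}
step 8: p <- max(7, q)               {0,1,2,3,4,5,6,7,8,9,10,11,12,13,14,15}
step 9: eval (q != -3)               {0,1,2,3,4,5,6,7,8,9,10,11,12,13,14,15}
step 10: p <- ((-9 // 5) - min(p, tid)) {0,1,2,3,4,5,6,7,8,9,10,11,12,13,14,15}
step 11: q <- ((8 % -2) * max(p, 9))  {0,1,2,3,4,5,6,7,8,9,10,11,12,13,14,15}
step 12: p <- (max(p, 2) - q)         {0,1,2,3,4,5,6,7,8,9,10,11,12,13,14,15}
step 13: p <- min((tid * tid), (9 - p)) {0,1,2,3,4,5,6,7,8,9,10,11,12,13,14,15}
step 14: p <- ((7 // 2) + p)          {0,1,2,3,4,5,6,7,8,9,10,11,12,13,14,15}
step 15: p <- ((q + q) % 5)           {0,1,2,3,4,5,6,7,8,9,10,11,12,13,14,15}

Answer: 16 steps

q: 0,0,0,0,0,0,0,0,0,0,0,0,0,0,0,0
p: 0,0,0,0,0,0,0,0,0,0,0,0,0,0,0,0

steps = 16; useful = 221; efficiency = 221/256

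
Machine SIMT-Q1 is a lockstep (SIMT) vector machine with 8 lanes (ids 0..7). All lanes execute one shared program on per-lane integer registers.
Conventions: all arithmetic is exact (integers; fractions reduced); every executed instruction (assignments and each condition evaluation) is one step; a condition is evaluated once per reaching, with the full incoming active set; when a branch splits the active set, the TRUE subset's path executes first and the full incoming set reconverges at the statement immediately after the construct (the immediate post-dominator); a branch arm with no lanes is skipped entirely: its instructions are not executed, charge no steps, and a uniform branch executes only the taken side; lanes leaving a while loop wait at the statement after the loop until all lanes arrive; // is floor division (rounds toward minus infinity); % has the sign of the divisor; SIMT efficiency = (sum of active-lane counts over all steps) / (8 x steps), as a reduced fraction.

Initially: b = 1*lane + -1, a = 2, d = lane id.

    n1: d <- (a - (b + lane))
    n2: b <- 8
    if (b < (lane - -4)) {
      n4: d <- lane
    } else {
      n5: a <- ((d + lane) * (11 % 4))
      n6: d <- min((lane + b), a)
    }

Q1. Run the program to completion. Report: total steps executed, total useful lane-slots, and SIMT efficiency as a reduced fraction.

Answer: 6 steps, 37 useful, 37/48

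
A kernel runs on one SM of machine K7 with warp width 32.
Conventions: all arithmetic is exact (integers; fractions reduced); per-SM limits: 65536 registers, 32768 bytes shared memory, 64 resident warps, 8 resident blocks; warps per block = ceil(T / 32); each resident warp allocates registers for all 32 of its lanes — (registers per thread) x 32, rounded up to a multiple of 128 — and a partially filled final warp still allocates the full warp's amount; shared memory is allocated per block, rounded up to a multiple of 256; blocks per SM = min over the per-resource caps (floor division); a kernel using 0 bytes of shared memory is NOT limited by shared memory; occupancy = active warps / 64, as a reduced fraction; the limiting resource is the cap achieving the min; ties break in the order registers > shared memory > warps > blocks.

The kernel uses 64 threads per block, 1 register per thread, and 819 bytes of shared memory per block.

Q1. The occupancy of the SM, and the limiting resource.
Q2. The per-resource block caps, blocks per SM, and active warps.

Answer: occupancy 1/4, limited by blocks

registers: 256 blocks
shared memory: 32 blocks
warps: 32 blocks
blocks: 8 blocks

Answer: 8 blocks, 16 active warps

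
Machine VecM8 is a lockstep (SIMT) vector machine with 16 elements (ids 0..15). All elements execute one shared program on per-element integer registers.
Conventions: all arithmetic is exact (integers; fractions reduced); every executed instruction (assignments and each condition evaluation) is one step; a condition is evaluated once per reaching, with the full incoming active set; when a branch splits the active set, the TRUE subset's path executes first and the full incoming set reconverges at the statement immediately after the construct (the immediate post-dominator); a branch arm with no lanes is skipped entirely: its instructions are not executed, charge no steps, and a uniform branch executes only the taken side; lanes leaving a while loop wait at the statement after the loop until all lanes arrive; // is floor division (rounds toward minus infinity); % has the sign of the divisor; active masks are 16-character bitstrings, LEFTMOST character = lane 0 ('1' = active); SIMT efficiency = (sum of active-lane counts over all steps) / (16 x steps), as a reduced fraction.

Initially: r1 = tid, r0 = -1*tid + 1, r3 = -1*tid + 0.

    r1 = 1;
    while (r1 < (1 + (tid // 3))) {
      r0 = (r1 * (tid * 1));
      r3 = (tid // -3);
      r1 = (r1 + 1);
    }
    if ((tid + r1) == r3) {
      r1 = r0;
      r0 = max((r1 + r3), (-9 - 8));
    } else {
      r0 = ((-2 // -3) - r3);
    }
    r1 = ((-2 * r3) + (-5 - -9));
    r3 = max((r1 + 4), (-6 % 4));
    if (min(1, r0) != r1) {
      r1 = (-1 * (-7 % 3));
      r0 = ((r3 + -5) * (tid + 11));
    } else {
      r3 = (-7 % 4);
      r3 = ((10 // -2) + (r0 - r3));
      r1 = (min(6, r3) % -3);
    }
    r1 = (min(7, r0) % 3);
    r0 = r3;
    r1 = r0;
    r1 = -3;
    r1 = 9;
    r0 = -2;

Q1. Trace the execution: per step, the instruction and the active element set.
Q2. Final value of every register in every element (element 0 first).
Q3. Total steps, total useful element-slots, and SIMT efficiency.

step 0: r1 <- 1                      1111111111111111
step 1: eval (r1 < (1 + (tid // 3))) 1111111111111111
step 2: r0 <- (r1 * (tid * 1))       0001111111111111
step 3: r3 <- (tid // -3)            0001111111111111
step 4: r1 <- (r1 + 1)               0001111111111111
step 5: eval (r1 < (1 + (tid // 3))) 0001111111111111
step 6: r0 <- (r1 * (tid * 1))       0000001111111111
step 7: r3 <- (tid // -3)            0000001111111111
step 8: r1 <- (r1 + 1)               0000001111111111
step 9: eval (r1 < (1 + (tid // 3))) 0000001111111111
step 10: r0 <- (r1 * (tid * 1))       0000000001111111
step 11: r3 <- (tid // -3)            0000000001111111
step 12: r1 <- (r1 + 1)               0000000001111111
step 13: eval (r1 < (1 + (tid // 3))) 0000000001111111
step 14: r0 <- (r1 * (tid * 1))       0000000000001111
step 15: r3 <- (tid // -3)            0000000000001111
step 16: r1 <- (r1 + 1)               0000000000001111
step 17: eval (r1 < (1 + (tid // 3))) 0000000000001111
step 18: r0 <- (r1 * (tid * 1))       0000000000000001
step 19: r3 <- (tid // -3)            0000000000000001
step 20: r1 <- (r1 + 1)               0000000000000001
step 21: eval (r1 < (1 + (tid // 3))) 0000000000000001
step 22: eval ((tid + r1) == r3)      1111111111111111
step 23: r0 <- ((-2 // -3) - r3)      1111111111111111
step 24: r1 <- ((-2 * r3) + (-5 - -9)) 1111111111111111
step 25: r3 <- max((r1 + 4), (-6 % 4)) 1111111111111111
step 26: eval (min(1, r0) != r1)      1111111111111111
step 27: r1 <- (-1 * (-7 % 3))        1111111111111111
step 28: r0 <- ((r3 + -5) * (tid + 11)) 1111111111111111
step 29: r1 <- (min(7, r0) % 3)       1111111111111111
step 30: r0 <- r3                     1111111111111111
step 31: r1 <- r0                     1111111111111111
step 32: r1 <- -3                     1111111111111111
step 33: r1 <- 9                      1111111111111111
step 34: r0 <- -2                     1111111111111111

Answer: 35 steps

r1: 9,9,9,9,9,9,9,9,9,9,9,9,9,9,9,9
r0: -2,-2,-2,-2,-2,-2,-2,-2,-2,-2,-2,-2,-2,-2,-2,-2
r3: 8,10,12,10,12,12,12,14,14,14,16,16,16,18,18,18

steps = 35; useful = 380; efficiency = 380/560 = 19/28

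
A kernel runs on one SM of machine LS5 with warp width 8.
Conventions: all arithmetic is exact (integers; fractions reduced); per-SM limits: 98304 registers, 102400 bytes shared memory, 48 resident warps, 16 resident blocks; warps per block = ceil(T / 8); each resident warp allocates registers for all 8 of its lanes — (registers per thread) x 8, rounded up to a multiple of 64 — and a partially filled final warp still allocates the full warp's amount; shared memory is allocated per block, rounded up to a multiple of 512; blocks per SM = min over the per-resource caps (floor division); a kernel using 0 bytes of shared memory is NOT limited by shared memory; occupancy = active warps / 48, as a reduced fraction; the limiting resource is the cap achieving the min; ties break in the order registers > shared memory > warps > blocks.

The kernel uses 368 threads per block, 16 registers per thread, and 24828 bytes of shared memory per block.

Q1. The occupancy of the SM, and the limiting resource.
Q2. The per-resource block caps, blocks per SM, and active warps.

Answer: occupancy 23/24, limited by warps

registers: 16 blocks
shared memory: 4 blocks
warps: 1 block
blocks: 16 blocks

Answer: 1 block, 46 active warps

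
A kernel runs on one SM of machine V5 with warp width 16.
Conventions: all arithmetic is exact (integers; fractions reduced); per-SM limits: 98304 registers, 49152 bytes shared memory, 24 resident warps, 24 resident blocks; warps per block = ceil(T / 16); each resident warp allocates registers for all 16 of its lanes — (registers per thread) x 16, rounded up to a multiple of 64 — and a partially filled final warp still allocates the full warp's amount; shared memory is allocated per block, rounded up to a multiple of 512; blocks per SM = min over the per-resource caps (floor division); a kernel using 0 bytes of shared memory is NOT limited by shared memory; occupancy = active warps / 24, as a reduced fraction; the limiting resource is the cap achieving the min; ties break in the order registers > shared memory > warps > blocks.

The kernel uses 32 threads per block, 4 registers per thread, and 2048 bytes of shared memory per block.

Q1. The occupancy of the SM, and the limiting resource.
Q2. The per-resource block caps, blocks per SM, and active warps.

Answer: occupancy 1, limited by warps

registers: 768 blocks
shared memory: 24 blocks
warps: 12 blocks
blocks: 24 blocks

Answer: 12 blocks, 24 active warps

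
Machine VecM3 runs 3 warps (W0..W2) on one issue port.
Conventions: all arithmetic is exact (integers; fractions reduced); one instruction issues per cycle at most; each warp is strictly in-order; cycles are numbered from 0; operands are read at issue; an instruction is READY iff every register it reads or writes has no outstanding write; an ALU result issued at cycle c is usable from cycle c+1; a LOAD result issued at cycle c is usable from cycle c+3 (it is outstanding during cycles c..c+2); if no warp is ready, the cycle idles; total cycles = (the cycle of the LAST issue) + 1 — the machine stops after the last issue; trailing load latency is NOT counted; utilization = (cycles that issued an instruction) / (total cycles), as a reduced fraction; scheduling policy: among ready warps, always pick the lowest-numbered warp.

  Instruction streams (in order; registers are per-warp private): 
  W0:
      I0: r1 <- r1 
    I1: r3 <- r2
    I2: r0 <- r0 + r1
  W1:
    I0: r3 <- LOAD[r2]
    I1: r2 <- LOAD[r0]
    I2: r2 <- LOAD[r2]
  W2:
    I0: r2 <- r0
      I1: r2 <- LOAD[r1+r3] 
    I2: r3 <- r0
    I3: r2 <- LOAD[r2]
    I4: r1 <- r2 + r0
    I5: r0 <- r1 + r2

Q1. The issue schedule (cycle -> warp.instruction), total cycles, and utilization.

cycle 0: W0.I0
cycle 1: W0.I1
cycle 2: W0.I2
cycle 3: W1.I0
cycle 4: W1.I1
cycle 5: W2.I0
cycle 6: W2.I1
cycle 7: W1.I2
cycle 8: W2.I2
cycle 9: W2.I3
cycle 10: idle
cycle 11: idle
cycle 12: W2.I4
cycle 13: W2.I5

Answer: 14 cycles, utilization 6/7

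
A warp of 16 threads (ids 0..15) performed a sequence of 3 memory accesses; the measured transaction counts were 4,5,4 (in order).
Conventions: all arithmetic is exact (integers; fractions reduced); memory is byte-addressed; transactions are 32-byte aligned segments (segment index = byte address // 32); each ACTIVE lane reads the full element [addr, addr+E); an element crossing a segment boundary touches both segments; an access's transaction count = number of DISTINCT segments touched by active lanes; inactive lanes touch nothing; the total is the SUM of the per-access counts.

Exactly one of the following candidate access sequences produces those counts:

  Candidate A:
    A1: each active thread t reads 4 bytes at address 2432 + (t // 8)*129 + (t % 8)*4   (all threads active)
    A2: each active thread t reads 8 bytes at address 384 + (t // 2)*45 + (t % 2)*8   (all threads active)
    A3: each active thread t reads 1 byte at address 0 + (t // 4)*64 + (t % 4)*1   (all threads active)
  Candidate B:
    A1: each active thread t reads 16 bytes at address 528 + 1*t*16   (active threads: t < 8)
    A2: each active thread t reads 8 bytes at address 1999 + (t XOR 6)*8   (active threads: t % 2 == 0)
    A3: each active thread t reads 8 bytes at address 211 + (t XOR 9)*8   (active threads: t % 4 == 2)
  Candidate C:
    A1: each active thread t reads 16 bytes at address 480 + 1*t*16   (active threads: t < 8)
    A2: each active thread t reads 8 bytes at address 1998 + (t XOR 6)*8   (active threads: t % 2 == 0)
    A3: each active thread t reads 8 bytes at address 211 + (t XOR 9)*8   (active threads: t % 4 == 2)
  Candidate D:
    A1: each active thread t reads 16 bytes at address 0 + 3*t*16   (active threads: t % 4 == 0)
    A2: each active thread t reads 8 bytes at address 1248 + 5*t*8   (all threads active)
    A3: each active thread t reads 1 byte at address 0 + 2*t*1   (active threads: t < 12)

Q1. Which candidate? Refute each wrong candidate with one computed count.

A: A1 gives 3 transactions, not 4
B: A1 gives 5 transactions, not 4
D: A2 gives 16 transactions, not 5
C: all counts match (4,5,4)

Answer: C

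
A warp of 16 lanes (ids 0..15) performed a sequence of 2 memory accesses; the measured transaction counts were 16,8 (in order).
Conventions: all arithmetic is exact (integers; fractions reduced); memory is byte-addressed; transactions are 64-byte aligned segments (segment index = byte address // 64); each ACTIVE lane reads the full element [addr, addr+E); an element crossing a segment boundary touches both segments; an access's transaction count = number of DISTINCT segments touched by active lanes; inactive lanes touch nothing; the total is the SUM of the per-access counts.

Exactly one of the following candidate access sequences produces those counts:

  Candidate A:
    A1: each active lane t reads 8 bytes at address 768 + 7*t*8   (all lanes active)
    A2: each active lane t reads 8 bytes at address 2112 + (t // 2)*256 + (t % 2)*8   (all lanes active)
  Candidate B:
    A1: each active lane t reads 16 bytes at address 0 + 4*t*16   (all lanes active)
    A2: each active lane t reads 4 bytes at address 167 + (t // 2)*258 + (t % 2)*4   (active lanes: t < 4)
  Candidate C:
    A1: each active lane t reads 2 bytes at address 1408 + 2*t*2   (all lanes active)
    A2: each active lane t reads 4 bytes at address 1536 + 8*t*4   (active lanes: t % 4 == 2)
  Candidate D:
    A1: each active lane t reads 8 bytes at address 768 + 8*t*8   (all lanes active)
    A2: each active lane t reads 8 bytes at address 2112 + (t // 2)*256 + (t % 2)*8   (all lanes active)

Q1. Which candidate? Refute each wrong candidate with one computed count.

A: A1 gives 14 transactions, not 16
B: A2 gives 2 transactions, not 8
C: A1 gives 1 transaction, not 16
D: all counts match (16,8)

Answer: D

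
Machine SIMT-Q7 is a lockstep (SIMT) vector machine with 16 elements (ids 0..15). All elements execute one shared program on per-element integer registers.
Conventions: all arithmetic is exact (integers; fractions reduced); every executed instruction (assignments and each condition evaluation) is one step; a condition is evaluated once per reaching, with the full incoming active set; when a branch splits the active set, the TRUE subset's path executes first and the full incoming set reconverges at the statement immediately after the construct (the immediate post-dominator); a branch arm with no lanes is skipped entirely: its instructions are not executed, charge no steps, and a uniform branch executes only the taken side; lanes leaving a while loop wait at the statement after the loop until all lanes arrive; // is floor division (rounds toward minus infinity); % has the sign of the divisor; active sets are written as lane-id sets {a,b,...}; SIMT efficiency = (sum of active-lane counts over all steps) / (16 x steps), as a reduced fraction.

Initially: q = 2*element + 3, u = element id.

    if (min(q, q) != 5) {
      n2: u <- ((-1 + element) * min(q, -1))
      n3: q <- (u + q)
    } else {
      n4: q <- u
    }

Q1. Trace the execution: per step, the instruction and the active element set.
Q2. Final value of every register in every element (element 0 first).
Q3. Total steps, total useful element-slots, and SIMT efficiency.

step 0: eval (min(q, q) != 5)        {0,1,2,3,4,5,6,7,8,9,10,11,12,13,14,15}
step 1: u <- ((-1 + element) * min(q, -1)) {0,2,3,4,5,6,7,8,9,10,11,12,13,14,15}
step 2: q <- (u + q)                 {0,2,3,4,5,6,7,8,9,10,11,12,13,14,15}
step 3: q <- u                       {1}

Answer: 4 steps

q: 4,1,6,7,8,9,10,11,12,13,14,15,16,17,18,19
u: 1,1,-1,-2,-3,-4,-5,-6,-7,-8,-9,-10,-11,-12,-13,-14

steps = 4; useful = 47; efficiency = 47/64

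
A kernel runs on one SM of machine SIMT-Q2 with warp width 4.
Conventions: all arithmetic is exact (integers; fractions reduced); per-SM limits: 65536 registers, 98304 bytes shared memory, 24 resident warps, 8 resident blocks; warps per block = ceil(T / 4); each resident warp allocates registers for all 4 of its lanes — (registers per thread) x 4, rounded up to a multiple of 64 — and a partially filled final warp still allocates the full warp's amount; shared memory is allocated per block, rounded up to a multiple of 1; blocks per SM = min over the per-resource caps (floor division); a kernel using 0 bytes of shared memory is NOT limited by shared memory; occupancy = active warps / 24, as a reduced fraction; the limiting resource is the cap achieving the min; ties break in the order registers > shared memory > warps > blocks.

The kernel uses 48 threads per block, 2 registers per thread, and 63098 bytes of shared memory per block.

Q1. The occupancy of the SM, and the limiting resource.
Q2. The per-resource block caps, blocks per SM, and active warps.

Answer: occupancy 1/2, limited by shared memory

registers: 85 blocks
shared memory: 1 block
warps: 2 blocks
blocks: 8 blocks

Answer: 1 block, 12 active warps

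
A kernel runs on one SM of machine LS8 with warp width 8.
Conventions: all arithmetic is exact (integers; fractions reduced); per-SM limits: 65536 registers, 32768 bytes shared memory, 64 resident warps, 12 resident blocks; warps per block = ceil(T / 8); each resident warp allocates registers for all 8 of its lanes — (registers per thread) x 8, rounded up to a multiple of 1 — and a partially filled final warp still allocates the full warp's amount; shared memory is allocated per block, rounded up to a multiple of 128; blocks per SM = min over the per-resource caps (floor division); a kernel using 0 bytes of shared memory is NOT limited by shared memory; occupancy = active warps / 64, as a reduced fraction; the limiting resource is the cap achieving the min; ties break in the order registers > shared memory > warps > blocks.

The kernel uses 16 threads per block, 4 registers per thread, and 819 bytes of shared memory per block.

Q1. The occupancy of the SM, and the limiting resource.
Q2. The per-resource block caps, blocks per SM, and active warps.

Answer: occupancy 3/8, limited by blocks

registers: 1024 blocks
shared memory: 36 blocks
warps: 32 blocks
blocks: 12 blocks

Answer: 12 blocks, 24 active warps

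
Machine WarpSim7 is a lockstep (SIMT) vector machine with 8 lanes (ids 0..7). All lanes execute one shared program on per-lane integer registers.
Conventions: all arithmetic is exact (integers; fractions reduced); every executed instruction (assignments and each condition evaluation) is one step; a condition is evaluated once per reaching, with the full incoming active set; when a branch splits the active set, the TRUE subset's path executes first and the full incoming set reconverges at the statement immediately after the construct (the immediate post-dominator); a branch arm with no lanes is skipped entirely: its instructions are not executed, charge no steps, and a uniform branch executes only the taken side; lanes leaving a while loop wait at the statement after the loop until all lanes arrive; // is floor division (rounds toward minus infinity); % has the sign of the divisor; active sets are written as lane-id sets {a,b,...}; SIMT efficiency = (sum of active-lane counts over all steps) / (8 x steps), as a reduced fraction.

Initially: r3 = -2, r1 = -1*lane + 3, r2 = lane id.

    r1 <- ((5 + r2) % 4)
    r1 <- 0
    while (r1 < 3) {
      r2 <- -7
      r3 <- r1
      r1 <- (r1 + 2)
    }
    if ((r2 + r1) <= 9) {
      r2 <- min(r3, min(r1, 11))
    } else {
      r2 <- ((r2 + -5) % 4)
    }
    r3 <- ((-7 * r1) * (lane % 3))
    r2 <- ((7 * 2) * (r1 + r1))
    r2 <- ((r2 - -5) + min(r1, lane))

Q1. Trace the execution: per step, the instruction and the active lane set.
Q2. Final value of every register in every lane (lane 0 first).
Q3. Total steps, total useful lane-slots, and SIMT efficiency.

step 0: r1 <- ((5 + r2) % 4)         {0,1,2,3,4,5,6,7}
step 1: r1 <- 0                      {0,1,2,3,4,5,6,7}
step 2: eval (r1 < 3)                {0,1,2,3,4,5,6,7}
step 3: r2 <- -7                     {0,1,2,3,4,5,6,7}
step 4: r3 <- r1                     {0,1,2,3,4,5,6,7}
step 5: r1 <- (r1 + 2)               {0,1,2,3,4,5,6,7}
step 6: eval (r1 < 3)                {0,1,2,3,4,5,6,7}
step 7: r2 <- -7                     {0,1,2,3,4,5,6,7}
step 8: r3 <- r1                     {0,1,2,3,4,5,6,7}
step 9: r1 <- (r1 + 2)               {0,1,2,3,4,5,6,7}
step 10: eval (r1 < 3)                {0,1,2,3,4,5,6,7}
step 11: eval ((r2 + r1) <= 9)        {0,1,2,3,4,5,6,7}
step 12: r2 <- min(r3, min(r1, 11))   {0,1,2,3,4,5,6,7}
step 13: r3 <- ((-7 * r1) * (lane % 3)) {0,1,2,3,4,5,6,7}
step 14: r2 <- ((7 * 2) * (r1 + r1))  {0,1,2,3,4,5,6,7}
step 15: r2 <- ((r2 - -5) + min(r1, lane)) {0,1,2,3,4,5,6,7}

Answer: 16 steps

r3: 0,-28,-56,0,-28,-56,0,-28
r1: 4,4,4,4,4,4,4,4
r2: 117,118,119,120,121,121,121,121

steps = 16; useful = 128; efficiency = 128/128 = 1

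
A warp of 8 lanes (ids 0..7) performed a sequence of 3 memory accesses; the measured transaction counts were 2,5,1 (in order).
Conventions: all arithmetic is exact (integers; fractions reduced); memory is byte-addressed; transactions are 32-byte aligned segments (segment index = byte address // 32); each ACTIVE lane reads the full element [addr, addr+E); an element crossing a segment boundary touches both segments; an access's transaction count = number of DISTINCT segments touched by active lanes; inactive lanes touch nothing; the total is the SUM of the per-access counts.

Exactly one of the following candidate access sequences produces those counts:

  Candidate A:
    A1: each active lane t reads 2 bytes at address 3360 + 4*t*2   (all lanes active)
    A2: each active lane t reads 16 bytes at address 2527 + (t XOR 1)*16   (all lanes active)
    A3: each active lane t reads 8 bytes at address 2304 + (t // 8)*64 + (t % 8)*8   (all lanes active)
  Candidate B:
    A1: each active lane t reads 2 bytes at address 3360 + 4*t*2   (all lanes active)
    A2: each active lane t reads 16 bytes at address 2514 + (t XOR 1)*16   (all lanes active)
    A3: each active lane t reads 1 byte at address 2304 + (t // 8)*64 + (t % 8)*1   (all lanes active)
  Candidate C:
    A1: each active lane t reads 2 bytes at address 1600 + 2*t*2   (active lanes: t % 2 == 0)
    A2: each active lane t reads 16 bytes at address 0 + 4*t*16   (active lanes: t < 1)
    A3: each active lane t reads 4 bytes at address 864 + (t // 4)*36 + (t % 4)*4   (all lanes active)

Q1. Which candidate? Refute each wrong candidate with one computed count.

A: A3 gives 2 transactions, not 1
C: A1 gives 1 transaction, not 2
B: all counts match (2,5,1)

Answer: B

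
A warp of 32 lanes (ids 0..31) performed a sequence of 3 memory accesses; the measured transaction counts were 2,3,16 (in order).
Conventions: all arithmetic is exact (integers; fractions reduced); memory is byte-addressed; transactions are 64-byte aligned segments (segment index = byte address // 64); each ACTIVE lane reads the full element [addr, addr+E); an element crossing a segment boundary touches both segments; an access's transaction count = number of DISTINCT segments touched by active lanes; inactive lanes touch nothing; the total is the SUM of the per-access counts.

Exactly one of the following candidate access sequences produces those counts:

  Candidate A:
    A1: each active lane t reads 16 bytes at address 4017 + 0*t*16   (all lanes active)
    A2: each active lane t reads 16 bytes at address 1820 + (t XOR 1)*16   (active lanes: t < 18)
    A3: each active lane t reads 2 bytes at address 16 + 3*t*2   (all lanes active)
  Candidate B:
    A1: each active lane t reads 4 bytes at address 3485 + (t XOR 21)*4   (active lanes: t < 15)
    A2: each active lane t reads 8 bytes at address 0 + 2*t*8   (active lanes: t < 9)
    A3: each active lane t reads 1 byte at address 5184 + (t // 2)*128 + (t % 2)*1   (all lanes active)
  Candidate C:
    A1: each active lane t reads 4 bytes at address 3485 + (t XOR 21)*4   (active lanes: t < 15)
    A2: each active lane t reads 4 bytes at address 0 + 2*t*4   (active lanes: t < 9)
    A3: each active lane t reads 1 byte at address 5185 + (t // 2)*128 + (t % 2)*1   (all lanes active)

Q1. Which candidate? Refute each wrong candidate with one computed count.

A: A2 gives 5 transactions, not 3
C: A2 gives 2 transactions, not 3
B: all counts match (2,3,16)

Answer: B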